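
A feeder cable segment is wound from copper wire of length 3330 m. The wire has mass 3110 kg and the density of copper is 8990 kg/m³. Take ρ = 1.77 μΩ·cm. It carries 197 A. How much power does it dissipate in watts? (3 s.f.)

ρ = 1.77 μΩ·cm = 1.77×10^-8 Ω·m
A = m/(density·L) = 3110/(8990×3330) = 1.0389e-04 m²
R = ρL/A = (1.77×10^-8)(3330)/(1.0389e-04) = 0.5674 Ω
P = I²R = (197)² × 0.5674 = 22000 W

22000 W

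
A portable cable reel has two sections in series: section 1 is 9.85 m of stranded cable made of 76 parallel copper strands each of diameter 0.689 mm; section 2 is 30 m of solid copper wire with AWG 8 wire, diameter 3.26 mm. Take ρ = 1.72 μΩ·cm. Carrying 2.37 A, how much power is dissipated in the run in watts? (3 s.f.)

ρ = 1.72 μΩ·cm = 1.72×10^-8 Ω·m
Section 1: A_strand = π(3.4450e-04)² = 3.728e-07 m²; R₁ = ρL/(N·A_s) = (1.72×10^-8)(9.85)/(76×3.728e-07) = 0.005979 Ω
Section 2: A = π(3.26/2 mm)² = π(1.6300e-03 m)² = 8.347e-06 m²
R₂ = (1.72×10^-8)(30)/(8.347e-06) = 0.06182 Ω
R = R₁ + R₂ = 0.0678 Ω
P = I²R = (2.37)² × 0.0678 = 0.381 W

0.381 W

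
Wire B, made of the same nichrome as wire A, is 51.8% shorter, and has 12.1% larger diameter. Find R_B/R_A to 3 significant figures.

0.384

R ∝ L/d², so R_B/R_A = (1 − 51.8/100) × (1 + 12.1/100)⁻²
= 0.482 × 0.7958 = 0.384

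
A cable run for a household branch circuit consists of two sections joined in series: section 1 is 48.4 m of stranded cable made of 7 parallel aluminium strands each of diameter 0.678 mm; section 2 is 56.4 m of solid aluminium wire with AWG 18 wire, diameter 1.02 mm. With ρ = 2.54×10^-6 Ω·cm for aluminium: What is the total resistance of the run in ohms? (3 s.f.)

2.24 Ω

ρ = 2.54×10^-6 Ω·cm = 2.54×10^-8 Ω·m
Section 1: A_strand = π(3.3900e-04)² = 3.610e-07 m²; R₁ = ρL/(N·A_s) = (2.54×10^-8)(48.4)/(7×3.610e-07) = 0.4864 Ω
Section 2: A = π(1.02/2 mm)² = π(5.1000e-04 m)² = 8.171e-07 m²
R₂ = (2.54×10^-8)(56.4)/(8.171e-07) = 1.753 Ω
R = R₁ + R₂ = 2.24 Ω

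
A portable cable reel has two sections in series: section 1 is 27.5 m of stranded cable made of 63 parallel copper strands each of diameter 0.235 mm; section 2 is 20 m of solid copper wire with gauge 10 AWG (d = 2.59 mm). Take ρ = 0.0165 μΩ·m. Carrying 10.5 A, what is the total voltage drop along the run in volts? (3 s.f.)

2.40 V

ρ = 0.0165 μΩ·m = 1.65×10^-8 Ω·m
Section 1: A_strand = π(1.1750e-04)² = 4.337e-08 m²; R₁ = ρL/(N·A_s) = (1.65×10^-8)(27.5)/(63×4.337e-08) = 0.1661 Ω
Section 2: A = π(2.59/2 mm)² = π(1.2950e-03 m)² = 5.269e-06 m²
R₂ = (1.65×10^-8)(20)/(5.269e-06) = 0.06264 Ω
R = R₁ + R₂ = 0.2287 Ω
V = IR = 10.5 × 0.2287 = 2.40 V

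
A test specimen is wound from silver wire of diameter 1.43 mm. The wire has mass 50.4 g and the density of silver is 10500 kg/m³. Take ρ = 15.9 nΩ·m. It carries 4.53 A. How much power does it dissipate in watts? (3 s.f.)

ρ = 15.9 nΩ·m = 1.59×10^-8 Ω·m
A = π(d/2)² = π(7.1500e-04 m)² = 1.6061e-06 m²
L = m/(density·A) = 0.0504/(10500×1.6061e-06) = 2.989 m
R = ρL/A = (1.59×10^-8)(2.989)/(1.6061e-06) = 0.02959 Ω
P = I²R = (4.53)² × 0.02959 = 0.607 W

0.607 W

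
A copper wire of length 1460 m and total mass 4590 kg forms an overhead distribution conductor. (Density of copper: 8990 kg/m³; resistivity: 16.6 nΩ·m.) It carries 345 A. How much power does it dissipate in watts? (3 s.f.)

ρ = 16.6 nΩ·m = 1.66×10^-8 Ω·m
A = m/(density·L) = 4590/(8990×1460) = 3.4970e-04 m²
R = ρL/A = (1.66×10^-8)(1460)/(3.4970e-04) = 0.0693 Ω
P = I²R = (345)² × 0.0693 = 8250 W

8250 W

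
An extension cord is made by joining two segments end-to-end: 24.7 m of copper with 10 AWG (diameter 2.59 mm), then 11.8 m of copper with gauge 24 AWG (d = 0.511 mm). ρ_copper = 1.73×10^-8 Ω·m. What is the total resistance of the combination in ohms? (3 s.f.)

1.08 Ω

Segment 1: A = π(2.59/2 mm)² = π(1.2950e-03 m)² = 5.269e-06 m²
R₁ = ρL/A = (1.73×10^-8)(24.7)/(5.269e-06) = 0.08111 Ω
Segment 2: A = π(0.511/2 mm)² = π(2.5550e-04 m)² = 2.051e-07 m²
R₂ = (1.73×10^-8)(11.8)/(2.051e-07) = 0.9954 Ω
R = R₁ + R₂ = 1.08 Ω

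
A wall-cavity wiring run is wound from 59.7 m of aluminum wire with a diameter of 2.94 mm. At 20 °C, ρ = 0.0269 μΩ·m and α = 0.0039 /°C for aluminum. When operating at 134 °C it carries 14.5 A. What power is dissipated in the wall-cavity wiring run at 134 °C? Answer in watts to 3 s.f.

71.8 W

ρ = 0.0269 μΩ·m = 2.69×10^-8 Ω·m
A = π(d/2)² = π(1.4700e-03 m)² = 6.789e-06 m²
R₍20₎ = ρL/A = (2.69×10^-8)(59.7)/(6.789e-06) = 0.2366 Ω
R₍134₎ = R₍20₎(1 + αΔT) = 0.2366 × (1 + 0.0039×114) = 0.3417 Ω
P = I²R = (14.5)² × 0.3417 = 71.8 W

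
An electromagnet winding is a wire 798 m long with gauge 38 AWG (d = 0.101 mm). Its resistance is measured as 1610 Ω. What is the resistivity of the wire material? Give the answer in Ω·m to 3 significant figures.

A = π(0.101/2 mm)² = π(5.0500e-05 m)² = 8.012e-09 m²
ρ = RA/L = (1610)(8.012e-09)/(798) = 1.62×10^-8 Ω·m

1.62×10^-8 Ω·m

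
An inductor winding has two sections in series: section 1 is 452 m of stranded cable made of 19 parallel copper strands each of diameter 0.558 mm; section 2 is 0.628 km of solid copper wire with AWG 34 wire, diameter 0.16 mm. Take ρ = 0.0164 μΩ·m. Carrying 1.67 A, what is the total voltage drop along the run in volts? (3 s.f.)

858 V

ρ = 0.0164 μΩ·m = 1.64×10^-8 Ω·m
Section 1: A_strand = π(2.7900e-04)² = 2.445e-07 m²; R₁ = ρL/(N·A_s) = (1.64×10^-8)(452)/(19×2.445e-07) = 1.595 Ω
Section 2: A = π(0.16/2 mm)² = π(8.0000e-05 m)² = 2.011e-08 m²
R₂ = (1.64×10^-8)(628)/(2.011e-08) = 512.2 Ω
R = R₁ + R₂ = 513.8 Ω
V = IR = 1.67 × 513.8 = 858 V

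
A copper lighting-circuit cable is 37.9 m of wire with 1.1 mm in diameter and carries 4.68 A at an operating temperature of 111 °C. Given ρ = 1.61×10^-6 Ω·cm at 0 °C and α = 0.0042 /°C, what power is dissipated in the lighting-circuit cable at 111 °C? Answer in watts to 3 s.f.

ρ = 1.61×10^-6 Ω·cm = 1.61×10^-8 Ω·m
A = π(d/2)² = π(5.5000e-04 m)² = 9.503e-07 m²
R₍0₎ = ρL/A = (1.61×10^-8)(37.9)/(9.503e-07) = 0.6421 Ω
R₍111₎ = R₍0₎(1 + αΔT) = 0.6421 × (1 + 0.0042×111) = 0.9414 Ω
P = I²R = (4.68)² × 0.9414 = 20.6 W

20.6 W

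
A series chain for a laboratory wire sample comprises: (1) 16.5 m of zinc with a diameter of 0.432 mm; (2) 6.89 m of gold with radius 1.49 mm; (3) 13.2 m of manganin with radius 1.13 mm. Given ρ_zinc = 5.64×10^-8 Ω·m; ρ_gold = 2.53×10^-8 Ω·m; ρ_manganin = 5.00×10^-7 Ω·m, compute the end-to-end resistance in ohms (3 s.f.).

Seg 1: A = π(d/2)² = π(2.1600e-04 m)² = 1.466e-07 m²
R_1 = (5.64×10^-8)(16.5)/(1.466e-07) = 6.349 Ω
Seg 2: A = πr² = π(1.4900e-03 m)² = 6.975e-06 m²
R_2 = (2.53×10^-8)(6.89)/(6.975e-06) = 0.02499 Ω
Seg 3: A = πr² = π(1.1300e-03 m)² = 4.011e-06 m²
R_3 = (5.00×10^-7)(13.2)/(4.011e-06) = 1.645 Ω
R_total = R_1 + R_2 + R_3 = 8.02 Ω

8.02 Ω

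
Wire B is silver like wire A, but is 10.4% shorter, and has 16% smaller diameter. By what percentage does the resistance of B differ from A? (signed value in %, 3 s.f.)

27.0%

R ∝ L/d², so R_B/R_A = (1 − 10.4/100) × (1 − 16/100)⁻²
= 0.896 × 1.417 = 1.27
(R_B − R_A)/R_A = 1.27 − 1 = 27.0%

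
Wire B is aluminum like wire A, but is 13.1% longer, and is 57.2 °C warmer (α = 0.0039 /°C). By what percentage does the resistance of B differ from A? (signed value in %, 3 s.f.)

38.3%

R ∝ ρL/d² with ρ ∝ (1+αΔT), so R_B/R_A = (1 + 13.1/100) × (1 + 0.0039×57.2)
= 1.131 × 1.223 = 1.383
(R_B − R_A)/R_A = 1.383 − 1 = 38.3%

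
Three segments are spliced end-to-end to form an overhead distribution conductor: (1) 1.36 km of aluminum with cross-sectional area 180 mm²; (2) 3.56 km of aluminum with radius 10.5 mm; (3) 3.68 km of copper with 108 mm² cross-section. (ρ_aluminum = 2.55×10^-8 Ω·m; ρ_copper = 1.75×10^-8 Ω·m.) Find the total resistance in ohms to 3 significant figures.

Seg 1: A = 180 mm² = 1.800e-04 m²
R_1 = (2.55×10^-8)(1360)/(1.800e-04) = 0.1927 Ω
Seg 2: A = πr² = π(1.0500e-02 m)² = 3.464e-04 m²
R_2 = (2.55×10^-8)(3560)/(3.464e-04) = 0.2621 Ω
Seg 3: A = 108 mm² = 1.080e-04 m²
R_3 = (1.75×10^-8)(3680)/(1.080e-04) = 0.5963 Ω
R_total = R_1 + R_2 + R_3 = 1.05 Ω

1.05 Ω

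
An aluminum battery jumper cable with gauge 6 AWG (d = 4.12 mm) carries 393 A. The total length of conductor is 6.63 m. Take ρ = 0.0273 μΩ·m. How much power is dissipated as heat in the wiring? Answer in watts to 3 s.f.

2100 W

ρ = 0.0273 μΩ·m = 2.73×10^-8 Ω·m
A = π(4.12/2 mm)² = π(2.0600e-03 m)² = 1.333e-05 m²
R = ρL/A = (2.73×10^-8)(6.63)/(1.333e-05) = 0.01358 Ω
P = I²R = (393)² × 0.01358 = 2100 W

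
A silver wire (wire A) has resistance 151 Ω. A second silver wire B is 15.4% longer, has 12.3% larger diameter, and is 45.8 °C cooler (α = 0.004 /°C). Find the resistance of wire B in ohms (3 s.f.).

R ∝ ρL/d² with ρ ∝ (1+αΔT), so R_B/R_A = (1 + 15.4/100) × (1 + 12.3/100)⁻² × (1 − 0.004×45.8)
= 1.154 × 0.7929 × 0.8168 = 0.7474
R_B = 0.7474 × 151 = 113 Ω

113 Ω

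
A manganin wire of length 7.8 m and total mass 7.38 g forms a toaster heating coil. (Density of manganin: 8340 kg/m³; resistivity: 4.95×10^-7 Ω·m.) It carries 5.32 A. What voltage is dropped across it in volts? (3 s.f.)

A = m/(density·L) = 0.00738/(8340×7.8) = 1.1345e-07 m²
R = ρL/A = (4.95×10^-7)(7.8)/(1.1345e-07) = 34.03 Ω
V = IR = 5.32 × 34.03 = 181 V

181 V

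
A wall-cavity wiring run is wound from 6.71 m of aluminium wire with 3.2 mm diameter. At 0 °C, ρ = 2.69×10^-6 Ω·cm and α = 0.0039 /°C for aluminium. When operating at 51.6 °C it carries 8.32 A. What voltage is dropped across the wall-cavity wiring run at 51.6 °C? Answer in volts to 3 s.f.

0.224 V

ρ = 2.69×10^-6 Ω·cm = 2.69×10^-8 Ω·m
A = π(d/2)² = π(1.6000e-03 m)² = 8.042e-06 m²
R₍0₎ = ρL/A = (2.69×10^-8)(6.71)/(8.042e-06) = 0.02244 Ω
R₍51.6₎ = R₍0₎(1 + αΔT) = 0.02244 × (1 + 0.0039×51.6) = 0.02696 Ω
V = IR = 8.32 × 0.02696 = 0.224 V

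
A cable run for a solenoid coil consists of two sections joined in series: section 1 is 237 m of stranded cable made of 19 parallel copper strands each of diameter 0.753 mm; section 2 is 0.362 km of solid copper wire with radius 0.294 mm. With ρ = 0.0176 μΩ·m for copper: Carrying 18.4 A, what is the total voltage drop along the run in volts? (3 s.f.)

441 V

ρ = 0.0176 μΩ·m = 1.76×10^-8 Ω·m
Section 1: A_strand = π(3.7650e-04)² = 4.453e-07 m²; R₁ = ρL/(N·A_s) = (1.76×10^-8)(237)/(19×4.453e-07) = 0.493 Ω
Section 2: A = πr² = π(2.9400e-04 m)² = 2.715e-07 m²
R₂ = (1.76×10^-8)(362)/(2.715e-07) = 23.46 Ω
R = R₁ + R₂ = 23.96 Ω
V = IR = 18.4 × 23.96 = 441 V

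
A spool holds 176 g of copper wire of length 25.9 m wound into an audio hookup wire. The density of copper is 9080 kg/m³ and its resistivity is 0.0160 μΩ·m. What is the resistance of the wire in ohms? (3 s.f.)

0.554 Ω

ρ = 0.0160 μΩ·m = 1.60×10^-8 Ω·m
A = m/(density·L) = 0.176/(9080×25.9) = 7.4839e-07 m²
R = ρL/A = (1.60×10^-8)(25.9)/(7.4839e-07) = 0.554 Ω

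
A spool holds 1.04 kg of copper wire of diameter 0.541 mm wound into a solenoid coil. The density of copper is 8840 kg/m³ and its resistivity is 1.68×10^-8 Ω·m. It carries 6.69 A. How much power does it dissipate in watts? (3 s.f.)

1670 W

A = π(d/2)² = π(2.7050e-04 m)² = 2.2987e-07 m²
L = m/(density·A) = 1.04/(8840×2.2987e-07) = 511.8 m
R = ρL/A = (1.68×10^-8)(511.8)/(2.2987e-07) = 37.4 Ω
P = I²R = (6.69)² × 37.4 = 1670 W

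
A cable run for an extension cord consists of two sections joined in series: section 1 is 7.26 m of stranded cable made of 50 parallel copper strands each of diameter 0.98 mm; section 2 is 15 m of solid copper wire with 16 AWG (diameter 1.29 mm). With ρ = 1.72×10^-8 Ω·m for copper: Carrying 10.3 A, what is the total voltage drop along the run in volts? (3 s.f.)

2.07 V

Section 1: A_strand = π(4.9000e-04)² = 7.543e-07 m²; R₁ = ρL/(N·A_s) = (1.72×10^-8)(7.26)/(50×7.543e-07) = 0.003311 Ω
Section 2: A = π(1.29/2 mm)² = π(6.4500e-04 m)² = 1.307e-06 m²
R₂ = (1.72×10^-8)(15)/(1.307e-06) = 0.1974 Ω
R = R₁ + R₂ = 0.2007 Ω
V = IR = 10.3 × 0.2007 = 2.07 V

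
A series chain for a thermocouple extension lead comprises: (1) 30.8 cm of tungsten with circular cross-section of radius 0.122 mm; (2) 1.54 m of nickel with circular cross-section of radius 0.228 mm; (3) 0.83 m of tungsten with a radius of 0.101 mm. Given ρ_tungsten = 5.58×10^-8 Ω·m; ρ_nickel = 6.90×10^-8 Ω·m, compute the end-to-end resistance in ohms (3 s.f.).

2.46 Ω

Seg 1: A = πr² = π(1.2200e-04 m)² = 4.676e-08 m²
R_1 = (5.58×10^-8)(0.308)/(4.676e-08) = 0.3675 Ω
Seg 2: A = πr² = π(2.2800e-04 m)² = 1.633e-07 m²
R_2 = (6.90×10^-8)(1.54)/(1.633e-07) = 0.6507 Ω
Seg 3: A = πr² = π(1.0100e-04 m)² = 3.205e-08 m²
R_3 = (5.58×10^-8)(0.83)/(3.205e-08) = 1.445 Ω
R_total = R_1 + R_2 + R_3 = 2.46 Ω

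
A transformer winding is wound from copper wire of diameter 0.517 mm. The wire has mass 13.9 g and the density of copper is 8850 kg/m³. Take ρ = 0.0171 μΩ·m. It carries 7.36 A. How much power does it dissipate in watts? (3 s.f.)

33.0 W

ρ = 0.0171 μΩ·m = 1.71×10^-8 Ω·m
A = π(d/2)² = π(2.5850e-04 m)² = 2.0993e-07 m²
L = m/(density·A) = 0.0139/(8850×2.0993e-07) = 7.482 m
R = ρL/A = (1.71×10^-8)(7.482)/(2.0993e-07) = 0.6094 Ω
P = I²R = (7.36)² × 0.6094 = 33.0 W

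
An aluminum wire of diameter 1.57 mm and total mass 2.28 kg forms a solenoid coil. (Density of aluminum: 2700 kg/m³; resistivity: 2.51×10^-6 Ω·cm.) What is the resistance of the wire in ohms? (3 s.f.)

5.66 Ω

ρ = 2.51×10^-6 Ω·cm = 2.51×10^-8 Ω·m
A = π(d/2)² = π(7.8500e-04 m)² = 1.9359e-06 m²
L = m/(density·A) = 2.28/(2700×1.9359e-06) = 436.2 m
R = ρL/A = (2.51×10^-8)(436.2)/(1.9359e-06) = 5.66 Ω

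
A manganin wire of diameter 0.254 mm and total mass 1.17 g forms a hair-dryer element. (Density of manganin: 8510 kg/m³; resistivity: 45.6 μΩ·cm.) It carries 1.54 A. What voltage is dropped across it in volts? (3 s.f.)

37.6 V

ρ = 45.6 μΩ·cm = 4.56×10^-7 Ω·m
A = π(d/2)² = π(1.2700e-04 m)² = 5.0671e-08 m²
L = m/(density·A) = 0.00117/(8510×5.0671e-08) = 2.713 m
R = ρL/A = (4.56×10^-7)(2.713)/(5.0671e-08) = 24.42 Ω
V = IR = 1.54 × 24.42 = 37.6 V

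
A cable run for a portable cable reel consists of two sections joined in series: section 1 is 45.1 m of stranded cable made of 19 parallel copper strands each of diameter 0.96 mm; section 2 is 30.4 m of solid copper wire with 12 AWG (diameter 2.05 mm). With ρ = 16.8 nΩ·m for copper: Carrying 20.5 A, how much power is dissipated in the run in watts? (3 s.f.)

88.2 W

ρ = 16.8 nΩ·m = 1.68×10^-8 Ω·m
Section 1: A_strand = π(4.8000e-04)² = 7.238e-07 m²; R₁ = ρL/(N·A_s) = (1.68×10^-8)(45.1)/(19×7.238e-07) = 0.05509 Ω
Section 2: A = π(2.05/2 mm)² = π(1.0250e-03 m)² = 3.301e-06 m²
R₂ = (1.68×10^-8)(30.4)/(3.301e-06) = 0.1547 Ω
R = R₁ + R₂ = 0.2098 Ω
P = I²R = (20.5)² × 0.2098 = 88.2 W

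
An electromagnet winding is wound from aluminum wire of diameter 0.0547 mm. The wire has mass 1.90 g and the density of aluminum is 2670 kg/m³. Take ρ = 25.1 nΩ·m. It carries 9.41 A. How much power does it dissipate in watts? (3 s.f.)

ρ = 25.1 nΩ·m = 2.51×10^-8 Ω·m
A = π(d/2)² = π(2.7350e-05 m)² = 2.3500e-09 m²
L = m/(density·A) = 0.0019/(2670×2.3500e-09) = 302.8 m
R = ρL/A = (2.51×10^-8)(302.8)/(2.3500e-09) = 3234 Ω
P = I²R = (9.41)² × 3234 = 2.86×10^5 W

2.86×10^5 W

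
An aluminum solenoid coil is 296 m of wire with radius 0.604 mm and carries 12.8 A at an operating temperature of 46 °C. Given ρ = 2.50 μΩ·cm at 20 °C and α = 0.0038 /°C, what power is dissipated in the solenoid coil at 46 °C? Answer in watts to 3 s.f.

1160 W

ρ = 2.50 μΩ·cm = 2.50×10^-8 Ω·m
A = πr² = π(6.0400e-04 m)² = 1.146e-06 m²
R₍20₎ = ρL/A = (2.50×10^-8)(296)/(1.146e-06) = 6.457 Ω
R₍46₎ = R₍20₎(1 + αΔT) = 6.457 × (1 + 0.0038×26) = 7.095 Ω
P = I²R = (12.8)² × 7.095 = 1160 W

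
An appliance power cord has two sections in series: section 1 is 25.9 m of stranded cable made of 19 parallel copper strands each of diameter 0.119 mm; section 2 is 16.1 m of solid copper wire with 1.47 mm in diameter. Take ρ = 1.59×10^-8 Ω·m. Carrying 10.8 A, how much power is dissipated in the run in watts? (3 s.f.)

245 W

Section 1: A_strand = π(5.9500e-05)² = 1.112e-08 m²; R₁ = ρL/(N·A_s) = (1.59×10^-8)(25.9)/(19×1.112e-08) = 1.949 Ω
Section 2: A = π(d/2)² = π(7.3500e-04 m)² = 1.697e-06 m²
R₂ = (1.59×10^-8)(16.1)/(1.697e-06) = 0.1508 Ω
R = R₁ + R₂ = 2.1 Ω
P = I²R = (10.8)² × 2.1 = 245 W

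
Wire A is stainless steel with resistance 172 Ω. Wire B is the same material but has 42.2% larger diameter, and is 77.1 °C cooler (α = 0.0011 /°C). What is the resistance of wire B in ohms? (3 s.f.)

77.8 Ω

R ∝ ρL/d² with ρ ∝ (1+αΔT), so R_B/R_A = (1 + 42.2/100)⁻² × (1 − 0.0011×77.1)
= 0.4945 × 0.9152 = 0.4526
R_B = 0.4526 × 172 = 77.8 Ω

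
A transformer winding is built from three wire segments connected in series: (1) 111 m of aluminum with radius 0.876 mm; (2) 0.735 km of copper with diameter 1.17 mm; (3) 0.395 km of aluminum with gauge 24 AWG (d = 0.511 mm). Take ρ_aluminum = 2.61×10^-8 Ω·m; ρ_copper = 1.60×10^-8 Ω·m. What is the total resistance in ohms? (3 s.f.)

62.4 Ω

Seg 1: A = πr² = π(8.7600e-04 m)² = 2.411e-06 m²
R_1 = (2.61×10^-8)(111)/(2.411e-06) = 1.202 Ω
Seg 2: A = π(d/2)² = π(5.8500e-04 m)² = 1.075e-06 m²
R_2 = (1.60×10^-8)(735)/(1.075e-06) = 10.94 Ω
Seg 3: A = π(0.511/2 mm)² = π(2.5550e-04 m)² = 2.051e-07 m²
R_3 = (2.61×10^-8)(395)/(2.051e-07) = 50.27 Ω
R_total = R_1 + R_2 + R_3 = 62.4 Ω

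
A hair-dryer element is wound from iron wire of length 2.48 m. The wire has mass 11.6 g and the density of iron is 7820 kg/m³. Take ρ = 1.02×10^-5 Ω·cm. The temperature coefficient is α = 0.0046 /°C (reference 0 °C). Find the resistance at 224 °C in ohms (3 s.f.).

0.859 Ω

ρ = 1.02×10^-5 Ω·cm = 1.02×10^-7 Ω·m
A = m/(density·L) = 0.0116/(7820×2.48) = 5.9814e-07 m²
R = ρL/A = (1.02×10^-7)(2.48)/(5.9814e-07) = 0.4229 Ω
R(224 °C) = 0.4229 × (1 + 0.0046×224) = 0.859 Ω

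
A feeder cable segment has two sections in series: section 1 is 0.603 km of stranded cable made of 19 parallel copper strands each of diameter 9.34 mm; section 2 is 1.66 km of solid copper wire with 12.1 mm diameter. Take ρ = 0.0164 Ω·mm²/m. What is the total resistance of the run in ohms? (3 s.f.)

0.244 Ω

ρ = 0.0164 Ω·mm²/m = 1.64×10^-8 Ω·m
Section 1: A_strand = π(4.6700e-03)² = 6.851e-05 m²; R₁ = ρL/(N·A_s) = (1.64×10^-8)(603)/(19×6.851e-05) = 0.007597 Ω
Section 2: A = π(d/2)² = π(6.0500e-03 m)² = 1.150e-04 m²
R₂ = (1.64×10^-8)(1660)/(1.150e-04) = 0.2368 Ω
R = R₁ + R₂ = 0.244 Ω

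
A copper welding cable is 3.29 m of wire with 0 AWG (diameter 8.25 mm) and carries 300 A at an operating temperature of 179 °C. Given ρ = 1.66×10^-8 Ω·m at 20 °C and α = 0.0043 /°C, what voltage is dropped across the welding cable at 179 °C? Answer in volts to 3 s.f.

A = π(8.25/2 mm)² = π(4.1250e-03 m)² = 5.346e-05 m²
R₍20₎ = ρL/A = (1.66×10^-8)(3.29)/(5.346e-05) = 0.001022 Ω
R₍179₎ = R₍20₎(1 + αΔT) = 0.001022 × (1 + 0.0043×159) = 0.00172 Ω
V = IR = 300 × 0.00172 = 0.516 V

0.516 V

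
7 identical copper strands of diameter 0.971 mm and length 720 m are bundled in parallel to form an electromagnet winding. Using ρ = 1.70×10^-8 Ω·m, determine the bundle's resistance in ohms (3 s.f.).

2.36 Ω

A_strand = π(4.8550e-04 m)² = 7.405e-07 m²
R_strand = ρL/A = (1.70×10^-8)(720)/(7.405e-07) = 16.53 Ω
R_total = R_strand/N = 16.53/7 = 2.36 Ω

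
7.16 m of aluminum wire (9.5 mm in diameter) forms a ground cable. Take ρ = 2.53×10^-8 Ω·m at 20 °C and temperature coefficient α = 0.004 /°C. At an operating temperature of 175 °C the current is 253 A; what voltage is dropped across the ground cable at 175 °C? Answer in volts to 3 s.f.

1.05 V

A = π(d/2)² = π(4.7500e-03 m)² = 7.088e-05 m²
R₍20₎ = ρL/A = (2.53×10^-8)(7.16)/(7.088e-05) = 0.002556 Ω
R₍175₎ = R₍20₎(1 + αΔT) = 0.002556 × (1 + 0.004×155) = 0.00414 Ω
V = IR = 253 × 0.00414 = 1.05 V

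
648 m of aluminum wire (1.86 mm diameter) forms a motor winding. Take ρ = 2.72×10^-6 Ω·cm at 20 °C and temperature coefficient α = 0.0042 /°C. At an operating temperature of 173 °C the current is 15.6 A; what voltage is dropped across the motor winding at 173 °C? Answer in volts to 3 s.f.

ρ = 2.72×10^-6 Ω·cm = 2.72×10^-8 Ω·m
A = π(d/2)² = π(9.3000e-04 m)² = 2.717e-06 m²
R₍20₎ = ρL/A = (2.72×10^-8)(648)/(2.717e-06) = 6.487 Ω
R₍173₎ = R₍20₎(1 + αΔT) = 6.487 × (1 + 0.0042×153) = 10.66 Ω
V = IR = 15.6 × 10.66 = 166 V

166 V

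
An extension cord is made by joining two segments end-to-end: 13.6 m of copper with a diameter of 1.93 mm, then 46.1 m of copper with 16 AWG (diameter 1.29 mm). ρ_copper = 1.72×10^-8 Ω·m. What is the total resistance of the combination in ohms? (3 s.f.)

Segment 1: A = π(d/2)² = π(9.6500e-04 m)² = 2.926e-06 m²
R₁ = ρL/A = (1.72×10^-8)(13.6)/(2.926e-06) = 0.07996 Ω
Segment 2: A = π(1.29/2 mm)² = π(6.4500e-04 m)² = 1.307e-06 m²
R₂ = (1.72×10^-8)(46.1)/(1.307e-06) = 0.6067 Ω
R = R₁ + R₂ = 0.687 Ω

0.687 Ω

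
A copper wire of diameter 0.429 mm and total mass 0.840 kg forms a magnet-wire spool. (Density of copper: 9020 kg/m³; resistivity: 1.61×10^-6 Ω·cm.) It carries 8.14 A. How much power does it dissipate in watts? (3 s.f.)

4750 W

ρ = 1.61×10^-6 Ω·cm = 1.61×10^-8 Ω·m
A = π(d/2)² = π(2.1450e-04 m)² = 1.4455e-07 m²
L = m/(density·A) = 0.84/(9020×1.4455e-07) = 644.3 m
R = ρL/A = (1.61×10^-8)(644.3)/(1.4455e-07) = 71.76 Ω
P = I²R = (8.14)² × 71.76 = 4750 W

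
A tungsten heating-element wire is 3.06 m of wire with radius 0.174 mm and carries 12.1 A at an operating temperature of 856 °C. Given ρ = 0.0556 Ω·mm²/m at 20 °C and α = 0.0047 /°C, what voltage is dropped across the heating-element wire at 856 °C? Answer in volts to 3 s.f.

107 V

ρ = 0.0556 Ω·mm²/m = 5.56×10^-8 Ω·m
A = πr² = π(1.7400e-04 m)² = 9.511e-08 m²
R₍20₎ = ρL/A = (5.56×10^-8)(3.06)/(9.511e-08) = 1.789 Ω
R₍856₎ = R₍20₎(1 + αΔT) = 1.789 × (1 + 0.0047×836) = 8.817 Ω
V = IR = 12.1 × 8.817 = 107 V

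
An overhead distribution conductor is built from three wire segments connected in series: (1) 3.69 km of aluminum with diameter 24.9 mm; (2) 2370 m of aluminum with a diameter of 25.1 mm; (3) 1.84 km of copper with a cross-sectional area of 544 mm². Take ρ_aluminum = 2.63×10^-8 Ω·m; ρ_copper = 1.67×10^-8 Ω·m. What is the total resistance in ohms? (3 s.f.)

Seg 1: A = π(d/2)² = π(1.2450e-02 m)² = 4.870e-04 m²
R_1 = (2.63×10^-8)(3690)/(4.870e-04) = 0.1993 Ω
Seg 2: A = π(d/2)² = π(1.2550e-02 m)² = 4.948e-04 m²
R_2 = (2.63×10^-8)(2370)/(4.948e-04) = 0.126 Ω
Seg 3: A = 544 mm² = 5.440e-04 m²
R_3 = (1.67×10^-8)(1840)/(5.440e-04) = 0.05649 Ω
R_total = R_1 + R_2 + R_3 = 0.382 Ω

0.382 Ω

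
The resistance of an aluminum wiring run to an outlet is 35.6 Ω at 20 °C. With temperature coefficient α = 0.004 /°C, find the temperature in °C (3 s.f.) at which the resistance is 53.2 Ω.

144 °C

R = R₀(1 + α(T − T₀)) ⇒ T = T₀ + (R/R₀ − 1)/α
T = 20 + (53.2/35.6 − 1)/0.004 = 20 + (0.4944)/0.004 = 144 °C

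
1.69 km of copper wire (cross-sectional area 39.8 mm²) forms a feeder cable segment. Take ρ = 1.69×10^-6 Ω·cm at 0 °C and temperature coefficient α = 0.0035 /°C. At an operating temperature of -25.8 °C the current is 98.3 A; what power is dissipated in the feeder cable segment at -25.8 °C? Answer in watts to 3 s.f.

ρ = 1.69×10^-6 Ω·cm = 1.69×10^-8 Ω·m
A = 39.8 mm² = 3.980e-05 m²
R₍0₎ = ρL/A = (1.69×10^-8)(1690)/(3.980e-05) = 0.7176 Ω
R₍-25.8₎ = R₍0₎(1 + αΔT) = 0.7176 × (1 + 0.0035×-25.8) = 0.6528 Ω
P = I²R = (98.3)² × 0.6528 = 6310 W

6310 W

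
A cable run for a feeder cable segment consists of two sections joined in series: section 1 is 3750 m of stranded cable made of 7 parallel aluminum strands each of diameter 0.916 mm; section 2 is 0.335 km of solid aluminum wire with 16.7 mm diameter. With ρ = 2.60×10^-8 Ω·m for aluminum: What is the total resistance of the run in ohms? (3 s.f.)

21.2 Ω

Section 1: A_strand = π(4.5800e-04)² = 6.590e-07 m²; R₁ = ρL/(N·A_s) = (2.60×10^-8)(3750)/(7×6.590e-07) = 21.14 Ω
Section 2: A = π(d/2)² = π(8.3500e-03 m)² = 2.190e-04 m²
R₂ = (2.60×10^-8)(335)/(2.190e-04) = 0.03976 Ω
R = R₁ + R₂ = 21.2 Ω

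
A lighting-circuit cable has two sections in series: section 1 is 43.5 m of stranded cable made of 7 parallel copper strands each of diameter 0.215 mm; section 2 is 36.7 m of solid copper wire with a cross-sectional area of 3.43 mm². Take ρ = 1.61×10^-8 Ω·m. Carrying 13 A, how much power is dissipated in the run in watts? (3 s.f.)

Section 1: A_strand = π(1.0750e-04)² = 3.631e-08 m²; R₁ = ρL/(N·A_s) = (1.61×10^-8)(43.5)/(7×3.631e-08) = 2.756 Ω
Section 2: A = 3.43 mm² = 3.430e-06 m²
R₂ = (1.61×10^-8)(36.7)/(3.430e-06) = 0.1723 Ω
R = R₁ + R₂ = 2.928 Ω
P = I²R = (13)² × 2.928 = 495 W

495 W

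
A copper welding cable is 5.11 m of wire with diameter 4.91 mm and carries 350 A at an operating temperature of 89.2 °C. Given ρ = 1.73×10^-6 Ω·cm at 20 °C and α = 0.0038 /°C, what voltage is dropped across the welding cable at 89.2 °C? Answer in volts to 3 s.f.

ρ = 1.73×10^-6 Ω·cm = 1.73×10^-8 Ω·m
A = π(d/2)² = π(2.4550e-03 m)² = 1.893e-05 m²
R₍20₎ = ρL/A = (1.73×10^-8)(5.11)/(1.893e-05) = 0.004669 Ω
R₍89.2₎ = R₍20₎(1 + αΔT) = 0.004669 × (1 + 0.0038×69.2) = 0.005897 Ω
V = IR = 350 × 0.005897 = 2.06 V

2.06 V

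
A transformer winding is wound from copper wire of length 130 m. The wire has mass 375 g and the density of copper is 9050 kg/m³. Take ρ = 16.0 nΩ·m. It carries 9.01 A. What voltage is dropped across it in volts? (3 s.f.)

ρ = 16.0 nΩ·m = 1.60×10^-8 Ω·m
A = m/(density·L) = 0.375/(9050×130) = 3.1874e-07 m²
R = ρL/A = (1.60×10^-8)(130)/(3.1874e-07) = 6.526 Ω
V = IR = 9.01 × 6.526 = 58.8 V

58.8 V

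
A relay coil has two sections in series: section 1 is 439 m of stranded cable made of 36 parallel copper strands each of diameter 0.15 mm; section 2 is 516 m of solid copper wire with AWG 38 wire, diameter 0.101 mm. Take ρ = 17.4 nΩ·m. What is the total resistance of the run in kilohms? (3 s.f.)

1.13 kΩ

ρ = 17.4 nΩ·m = 1.74×10^-8 Ω·m
Section 1: A_strand = π(7.5000e-05)² = 1.767e-08 m²; R₁ = ρL/(N·A_s) = (1.74×10^-8)(439)/(36×1.767e-08) = 12.01 Ω
Section 2: A = π(0.101/2 mm)² = π(5.0500e-05 m)² = 8.012e-09 m²
R₂ = (1.74×10^-8)(516)/(8.012e-09) = 1121 Ω
R = R₁ + R₂ = 1.13 kΩ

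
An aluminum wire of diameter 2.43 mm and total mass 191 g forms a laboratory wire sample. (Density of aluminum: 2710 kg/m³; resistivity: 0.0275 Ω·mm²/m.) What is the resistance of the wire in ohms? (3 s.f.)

ρ = 0.0275 Ω·mm²/m = 2.75×10^-8 Ω·m
A = π(d/2)² = π(1.2150e-03 m)² = 4.6377e-06 m²
L = m/(density·A) = 0.191/(2710×4.6377e-06) = 15.2 m
R = ρL/A = (2.75×10^-8)(15.2)/(4.6377e-06) = 0.0901 Ω

0.0901 Ω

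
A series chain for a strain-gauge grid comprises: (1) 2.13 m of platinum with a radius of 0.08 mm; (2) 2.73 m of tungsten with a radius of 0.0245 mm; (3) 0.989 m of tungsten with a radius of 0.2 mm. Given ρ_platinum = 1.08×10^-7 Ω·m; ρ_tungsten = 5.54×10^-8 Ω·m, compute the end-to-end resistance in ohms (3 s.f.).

Seg 1: A = πr² = π(8.0000e-05 m)² = 2.011e-08 m²
R_1 = (1.08×10^-7)(2.13)/(2.011e-08) = 11.44 Ω
Seg 2: A = πr² = π(2.4500e-05 m)² = 1.886e-09 m²
R_2 = (5.54×10^-8)(2.73)/(1.886e-09) = 80.2 Ω
Seg 3: A = πr² = π(2.0000e-04 m)² = 1.257e-07 m²
R_3 = (5.54×10^-8)(0.989)/(1.257e-07) = 0.436 Ω
R_total = R_1 + R_2 + R_3 = 92.1 Ω

92.1 Ω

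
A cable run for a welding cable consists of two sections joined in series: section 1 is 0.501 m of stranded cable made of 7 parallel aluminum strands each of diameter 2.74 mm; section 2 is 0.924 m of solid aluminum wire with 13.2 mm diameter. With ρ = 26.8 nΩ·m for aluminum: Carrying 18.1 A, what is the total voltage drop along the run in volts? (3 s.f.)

ρ = 26.8 nΩ·m = 2.68×10^-8 Ω·m
Section 1: A_strand = π(1.3700e-03)² = 5.896e-06 m²; R₁ = ρL/(N·A_s) = (2.68×10^-8)(0.501)/(7×5.896e-06) = 3.253×10^-4 Ω
Section 2: A = π(d/2)² = π(6.6000e-03 m)² = 1.368e-04 m²
R₂ = (2.68×10^-8)(0.924)/(1.368e-04) = 1.810×10^-4 Ω
R = R₁ + R₂ = 5.063×10^-4 Ω
V = IR = 18.1 × 5.063×10^-4 = 0.00916 V

0.00916 V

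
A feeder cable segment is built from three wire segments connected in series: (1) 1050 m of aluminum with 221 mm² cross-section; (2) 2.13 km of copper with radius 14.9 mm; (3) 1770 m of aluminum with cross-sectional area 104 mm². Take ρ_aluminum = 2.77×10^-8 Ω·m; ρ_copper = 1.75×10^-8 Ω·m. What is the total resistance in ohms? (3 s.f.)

0.656 Ω

Seg 1: A = 221 mm² = 2.210e-04 m²
R_1 = (2.77×10^-8)(1050)/(2.210e-04) = 0.1316 Ω
Seg 2: A = πr² = π(1.4900e-02 m)² = 6.975e-04 m²
R_2 = (1.75×10^-8)(2130)/(6.975e-04) = 0.05344 Ω
Seg 3: A = 104 mm² = 1.040e-04 m²
R_3 = (2.77×10^-8)(1770)/(1.040e-04) = 0.4714 Ω
R_total = R_1 + R_2 + R_3 = 0.656 Ω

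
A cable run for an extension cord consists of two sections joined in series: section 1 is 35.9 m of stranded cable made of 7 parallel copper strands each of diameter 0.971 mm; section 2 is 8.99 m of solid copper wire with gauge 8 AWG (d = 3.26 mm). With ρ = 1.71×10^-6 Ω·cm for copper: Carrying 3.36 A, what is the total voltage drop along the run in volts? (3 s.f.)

0.460 V

ρ = 1.71×10^-6 Ω·cm = 1.71×10^-8 Ω·m
Section 1: A_strand = π(4.8550e-04)² = 7.405e-07 m²; R₁ = ρL/(N·A_s) = (1.71×10^-8)(35.9)/(7×7.405e-07) = 0.1184 Ω
Section 2: A = π(3.26/2 mm)² = π(1.6300e-03 m)² = 8.347e-06 m²
R₂ = (1.71×10^-8)(8.99)/(8.347e-06) = 0.01842 Ω
R = R₁ + R₂ = 0.1368 Ω
V = IR = 3.36 × 0.1368 = 0.460 V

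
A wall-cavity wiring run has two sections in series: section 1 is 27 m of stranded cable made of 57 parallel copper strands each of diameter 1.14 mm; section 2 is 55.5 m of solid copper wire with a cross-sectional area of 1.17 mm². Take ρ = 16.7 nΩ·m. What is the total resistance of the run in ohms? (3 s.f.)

ρ = 16.7 nΩ·m = 1.67×10^-8 Ω·m
Section 1: A_strand = π(5.7000e-04)² = 1.021e-06 m²; R₁ = ρL/(N·A_s) = (1.67×10^-8)(27)/(57×1.021e-06) = 0.00775 Ω
Section 2: A = 1.17 mm² = 1.170e-06 m²
R₂ = (1.67×10^-8)(55.5)/(1.170e-06) = 0.7922 Ω
R = R₁ + R₂ = 0.800 Ω

0.800 Ω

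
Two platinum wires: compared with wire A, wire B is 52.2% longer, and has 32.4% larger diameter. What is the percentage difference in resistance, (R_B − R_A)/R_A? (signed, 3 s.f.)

R ∝ L/d², so R_B/R_A = (1 + 52.2/100) × (1 + 32.4/100)⁻²
= 1.522 × 0.5705 = 0.8682
(R_B − R_A)/R_A = 0.8682 − 1 = -13.2%

-13.2%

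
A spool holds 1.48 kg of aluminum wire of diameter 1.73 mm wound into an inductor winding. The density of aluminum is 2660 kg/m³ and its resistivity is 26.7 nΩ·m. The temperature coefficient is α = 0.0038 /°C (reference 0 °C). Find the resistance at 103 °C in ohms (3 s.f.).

ρ = 26.7 nΩ·m = 2.67×10^-8 Ω·m
A = π(d/2)² = π(8.6500e-04 m)² = 2.3506e-06 m²
L = m/(density·A) = 1.48/(2660×2.3506e-06) = 236.7 m
R = ρL/A = (2.67×10^-8)(236.7)/(2.3506e-06) = 2.689 Ω
R(103 °C) = 2.689 × (1 + 0.0038×103) = 3.74 Ω

3.74 Ω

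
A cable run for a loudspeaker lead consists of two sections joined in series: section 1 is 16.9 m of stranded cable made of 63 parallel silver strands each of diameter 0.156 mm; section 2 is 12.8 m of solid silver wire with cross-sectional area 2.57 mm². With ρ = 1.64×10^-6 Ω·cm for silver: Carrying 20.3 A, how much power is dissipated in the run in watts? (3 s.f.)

ρ = 1.64×10^-6 Ω·cm = 1.64×10^-8 Ω·m
Section 1: A_strand = π(7.8000e-05)² = 1.911e-08 m²; R₁ = ρL/(N·A_s) = (1.64×10^-8)(16.9)/(63×1.911e-08) = 0.2302 Ω
Section 2: A = 2.57 mm² = 2.570e-06 m²
R₂ = (1.64×10^-8)(12.8)/(2.570e-06) = 0.08168 Ω
R = R₁ + R₂ = 0.3119 Ω
P = I²R = (20.3)² × 0.3119 = 129 W

129 W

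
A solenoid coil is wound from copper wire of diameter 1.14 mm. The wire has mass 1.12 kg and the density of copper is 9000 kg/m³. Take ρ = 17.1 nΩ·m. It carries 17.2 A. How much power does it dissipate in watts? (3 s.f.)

604 W

ρ = 17.1 nΩ·m = 1.71×10^-8 Ω·m
A = π(d/2)² = π(5.7000e-04 m)² = 1.0207e-06 m²
L = m/(density·A) = 1.12/(9000×1.0207e-06) = 121.9 m
R = ρL/A = (1.71×10^-8)(121.9)/(1.0207e-06) = 2.043 Ω
P = I²R = (17.2)² × 2.043 = 604 W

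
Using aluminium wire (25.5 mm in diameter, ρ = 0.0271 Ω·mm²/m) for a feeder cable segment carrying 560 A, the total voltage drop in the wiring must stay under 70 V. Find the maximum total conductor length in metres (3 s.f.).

2360 m

ρ = 0.0271 Ω·mm²/m = 2.71×10^-8 Ω·m
A = π(d/2)² = π(1.2750e-02 m)² = 5.107e-04 m²
L_max = V_max·A/(1·ρI) = (70)(5.107e-04)/(2.71×10^-8×560) = 2360 m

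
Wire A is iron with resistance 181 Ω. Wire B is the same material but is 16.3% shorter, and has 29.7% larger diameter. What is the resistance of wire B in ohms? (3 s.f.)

90.1 Ω

R ∝ L/d², so R_B/R_A = (1 − 16.3/100) × (1 + 29.7/100)⁻²
= 0.837 × 0.5945 = 0.4976
R_B = 0.4976 × 181 = 90.1 Ω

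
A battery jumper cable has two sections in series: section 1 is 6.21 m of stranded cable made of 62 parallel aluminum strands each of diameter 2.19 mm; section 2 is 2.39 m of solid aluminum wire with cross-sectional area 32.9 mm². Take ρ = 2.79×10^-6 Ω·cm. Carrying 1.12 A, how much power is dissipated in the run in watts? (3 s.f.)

ρ = 2.79×10^-6 Ω·cm = 2.79×10^-8 Ω·m
Section 1: A_strand = π(1.0950e-03)² = 3.767e-06 m²; R₁ = ρL/(N·A_s) = (2.79×10^-8)(6.21)/(62×3.767e-06) = 7.419×10^-4 Ω
Section 2: A = 32.9 mm² = 3.290e-05 m²
R₂ = (2.79×10^-8)(2.39)/(3.290e-05) = 0.002027 Ω
R = R₁ + R₂ = 0.002769 Ω
P = I²R = (1.12)² × 0.002769 = 0.00347 W

0.00347 W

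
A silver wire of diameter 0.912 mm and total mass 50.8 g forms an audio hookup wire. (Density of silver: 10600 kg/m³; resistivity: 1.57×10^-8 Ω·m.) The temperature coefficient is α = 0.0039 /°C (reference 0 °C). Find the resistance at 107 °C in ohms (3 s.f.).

A = π(d/2)² = π(4.5600e-04 m)² = 6.5325e-07 m²
L = m/(density·A) = 0.0508/(10600×6.5325e-07) = 7.336 m
R = ρL/A = (1.57×10^-8)(7.336)/(6.5325e-07) = 0.1763 Ω
R(107 °C) = 0.1763 × (1 + 0.0039×107) = 0.250 Ω

0.250 Ω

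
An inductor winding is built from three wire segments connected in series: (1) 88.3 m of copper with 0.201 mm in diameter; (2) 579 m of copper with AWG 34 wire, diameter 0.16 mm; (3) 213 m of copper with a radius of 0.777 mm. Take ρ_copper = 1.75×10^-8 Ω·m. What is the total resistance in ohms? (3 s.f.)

555 Ω

Seg 1: A = π(d/2)² = π(1.0050e-04 m)² = 3.173e-08 m²
R_1 = (1.75×10^-8)(88.3)/(3.173e-08) = 48.7 Ω
Seg 2: A = π(0.16/2 mm)² = π(8.0000e-05 m)² = 2.011e-08 m²
R_2 = (1.75×10^-8)(579)/(2.011e-08) = 503.9 Ω
Seg 3: A = πr² = π(7.7700e-04 m)² = 1.897e-06 m²
R_3 = (1.75×10^-8)(213)/(1.897e-06) = 1.965 Ω
R_total = R_1 + R_2 + R_3 = 555 Ω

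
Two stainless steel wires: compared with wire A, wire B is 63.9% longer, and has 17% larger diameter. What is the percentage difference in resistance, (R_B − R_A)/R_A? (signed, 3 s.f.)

19.7%

R ∝ L/d², so R_B/R_A = (1 + 63.9/100) × (1 + 17/100)⁻²
= 1.639 × 0.7305 = 1.197
(R_B − R_A)/R_A = 1.197 − 1 = 19.7%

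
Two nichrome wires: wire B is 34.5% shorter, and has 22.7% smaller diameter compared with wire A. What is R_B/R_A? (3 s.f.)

1.10

R ∝ L/d², so R_B/R_A = (1 − 34.5/100) × (1 − 22.7/100)⁻²
= 0.655 × 1.674 = 1.10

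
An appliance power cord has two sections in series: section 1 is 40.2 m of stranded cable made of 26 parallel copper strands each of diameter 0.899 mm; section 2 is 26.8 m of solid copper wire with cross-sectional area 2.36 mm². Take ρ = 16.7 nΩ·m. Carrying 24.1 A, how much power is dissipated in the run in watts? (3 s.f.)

134 W

ρ = 16.7 nΩ·m = 1.67×10^-8 Ω·m
Section 1: A_strand = π(4.4950e-04)² = 6.348e-07 m²; R₁ = ρL/(N·A_s) = (1.67×10^-8)(40.2)/(26×6.348e-07) = 0.04068 Ω
Section 2: A = 2.36 mm² = 2.360e-06 m²
R₂ = (1.67×10^-8)(26.8)/(2.360e-06) = 0.1896 Ω
R = R₁ + R₂ = 0.2303 Ω
P = I²R = (24.1)² × 0.2303 = 134 W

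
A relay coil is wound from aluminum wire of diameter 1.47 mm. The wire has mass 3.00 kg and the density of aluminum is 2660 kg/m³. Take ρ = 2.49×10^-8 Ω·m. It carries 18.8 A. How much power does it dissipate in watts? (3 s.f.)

3450 W

A = π(d/2)² = π(7.3500e-04 m)² = 1.6972e-06 m²
L = m/(density·A) = 3/(2660×1.6972e-06) = 664.5 m
R = ρL/A = (2.49×10^-8)(664.5)/(1.6972e-06) = 9.75 Ω
P = I²R = (18.8)² × 9.75 = 3450 W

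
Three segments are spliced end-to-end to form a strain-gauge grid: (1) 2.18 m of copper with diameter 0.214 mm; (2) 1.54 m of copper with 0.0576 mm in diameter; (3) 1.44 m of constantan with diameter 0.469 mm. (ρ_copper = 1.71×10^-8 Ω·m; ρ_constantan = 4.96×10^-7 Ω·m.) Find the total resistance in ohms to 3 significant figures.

Seg 1: A = π(d/2)² = π(1.0700e-04 m)² = 3.597e-08 m²
R_1 = (1.71×10^-8)(2.18)/(3.597e-08) = 1.036 Ω
Seg 2: A = π(d/2)² = π(2.8800e-05 m)² = 2.606e-09 m²
R_2 = (1.71×10^-8)(1.54)/(2.606e-09) = 10.11 Ω
Seg 3: A = π(d/2)² = π(2.3450e-04 m)² = 1.728e-07 m²
R_3 = (4.96×10^-7)(1.44)/(1.728e-07) = 4.134 Ω
R_total = R_1 + R_2 + R_3 = 15.3 Ω

15.3 Ω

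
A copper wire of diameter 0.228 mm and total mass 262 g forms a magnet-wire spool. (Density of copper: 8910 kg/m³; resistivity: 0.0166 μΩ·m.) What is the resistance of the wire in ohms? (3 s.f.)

293 Ω

ρ = 0.0166 μΩ·m = 1.66×10^-8 Ω·m
A = π(d/2)² = π(1.1400e-04 m)² = 4.0828e-08 m²
L = m/(density·A) = 0.262/(8910×4.0828e-08) = 720.2 m
R = ρL/A = (1.66×10^-8)(720.2)/(4.0828e-08) = 293 Ω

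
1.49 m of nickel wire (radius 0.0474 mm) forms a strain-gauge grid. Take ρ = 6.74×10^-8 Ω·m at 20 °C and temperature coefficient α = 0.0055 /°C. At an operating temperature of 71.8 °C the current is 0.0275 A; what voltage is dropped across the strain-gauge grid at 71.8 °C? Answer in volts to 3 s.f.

A = πr² = π(4.7400e-05 m)² = 7.058e-09 m²
R₍20₎ = ρL/A = (6.74×10^-8)(1.49)/(7.058e-09) = 14.23 Ω
R₍71.8₎ = R₍20₎(1 + αΔT) = 14.23 × (1 + 0.0055×51.8) = 18.28 Ω
V = IR = 0.0275 × 18.28 = 0.503 V

0.503 V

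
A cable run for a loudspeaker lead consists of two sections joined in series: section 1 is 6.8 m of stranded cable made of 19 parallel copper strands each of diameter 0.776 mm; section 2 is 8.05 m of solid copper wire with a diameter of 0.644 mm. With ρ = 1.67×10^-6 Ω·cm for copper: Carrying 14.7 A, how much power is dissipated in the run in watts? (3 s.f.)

91.9 W

ρ = 1.67×10^-6 Ω·cm = 1.67×10^-8 Ω·m
Section 1: A_strand = π(3.8800e-04)² = 4.729e-07 m²; R₁ = ρL/(N·A_s) = (1.67×10^-8)(6.8)/(19×4.729e-07) = 0.01264 Ω
Section 2: A = π(d/2)² = π(3.2200e-04 m)² = 3.257e-07 m²
R₂ = (1.67×10^-8)(8.05)/(3.257e-07) = 0.4127 Ω
R = R₁ + R₂ = 0.4254 Ω
P = I²R = (14.7)² × 0.4254 = 91.9 W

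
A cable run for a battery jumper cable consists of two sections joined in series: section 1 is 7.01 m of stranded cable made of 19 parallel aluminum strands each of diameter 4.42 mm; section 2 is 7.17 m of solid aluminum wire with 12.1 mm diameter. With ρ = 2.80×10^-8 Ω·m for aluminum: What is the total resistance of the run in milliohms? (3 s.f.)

2.42 mΩ

Section 1: A_strand = π(2.2100e-03)² = 1.534e-05 m²; R₁ = ρL/(N·A_s) = (2.80×10^-8)(7.01)/(19×1.534e-05) = 6.733×10^-4 Ω
Section 2: A = π(d/2)² = π(6.0500e-03 m)² = 1.150e-04 m²
R₂ = (2.80×10^-8)(7.17)/(1.150e-04) = 0.001746 Ω
R = R₁ + R₂ = 2.42 mΩ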